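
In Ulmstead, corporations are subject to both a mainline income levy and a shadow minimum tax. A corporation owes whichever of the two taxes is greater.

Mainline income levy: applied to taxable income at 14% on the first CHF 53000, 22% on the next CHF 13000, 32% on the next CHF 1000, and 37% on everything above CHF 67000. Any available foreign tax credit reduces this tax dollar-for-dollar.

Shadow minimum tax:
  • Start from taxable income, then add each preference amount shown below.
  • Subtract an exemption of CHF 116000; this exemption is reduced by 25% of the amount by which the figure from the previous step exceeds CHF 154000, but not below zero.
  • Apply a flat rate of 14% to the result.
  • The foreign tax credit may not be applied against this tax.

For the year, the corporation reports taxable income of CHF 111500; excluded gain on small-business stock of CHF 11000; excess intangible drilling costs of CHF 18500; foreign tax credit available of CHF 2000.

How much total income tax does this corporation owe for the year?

CHF 25065

Mainline income levy:
  CHF 53000 × 14% = CHF 7420
  CHF 13000 × 22% = CHF 2860
  CHF 1000 × 32% = CHF 320
  CHF 44500 × 37% = CHF 16465
  → CHF 27065
  Less foreign tax credit CHF 2000 → CHF 25065

Shadow minimum tax:
  Adjusted income: CHF 111500 + CHF 11000 + CHF 18500 = CHF 141000
  Exemption: CHF 141000 ≤ CHF 154000, so full CHF 116000 applies
  Base: CHF 141000 − CHF 116000 = CHF 25000
  CHF 25000 × 14% = CHF 3500

CHF 25065 > CHF 3500, so the mainline income levy governs.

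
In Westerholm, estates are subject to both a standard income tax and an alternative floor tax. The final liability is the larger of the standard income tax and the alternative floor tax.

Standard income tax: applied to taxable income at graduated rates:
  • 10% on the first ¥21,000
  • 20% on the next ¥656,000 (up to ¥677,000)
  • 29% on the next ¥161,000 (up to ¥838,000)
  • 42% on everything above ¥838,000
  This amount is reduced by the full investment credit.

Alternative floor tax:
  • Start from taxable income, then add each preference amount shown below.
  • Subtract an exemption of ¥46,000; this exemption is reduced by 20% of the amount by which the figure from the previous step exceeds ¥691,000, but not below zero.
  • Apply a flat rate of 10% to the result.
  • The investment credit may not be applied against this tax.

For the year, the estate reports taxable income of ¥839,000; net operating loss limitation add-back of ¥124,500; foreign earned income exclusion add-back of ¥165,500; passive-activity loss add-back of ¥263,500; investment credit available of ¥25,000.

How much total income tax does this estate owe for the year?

¥155,410

Standard income tax:
  ¥21,000 × 10% = ¥2,100
  ¥656,000 × 20% = ¥131,200
  ¥161,000 × 29% = ¥46,690
  ¥1,000 × 42% = ¥420
  → ¥180,410
  Less investment credit ¥25,000 → ¥155,410

Alternative floor tax:
  Adjusted income: ¥839,000 + ¥124,500 + ¥165,500 + ¥263,500 = ¥1,392,500
  Exemption: 20% × (¥1,392,500 − ¥691,000) = ¥140,300 ≥ ¥46,000, so the exemption is fully phased out
  Base: ¥1,392,500 − ¥0 = ¥1,392,500
  ¥1,392,500 × 10% = ¥139,250

¥155,410 > ¥139,250, so the standard income tax governs.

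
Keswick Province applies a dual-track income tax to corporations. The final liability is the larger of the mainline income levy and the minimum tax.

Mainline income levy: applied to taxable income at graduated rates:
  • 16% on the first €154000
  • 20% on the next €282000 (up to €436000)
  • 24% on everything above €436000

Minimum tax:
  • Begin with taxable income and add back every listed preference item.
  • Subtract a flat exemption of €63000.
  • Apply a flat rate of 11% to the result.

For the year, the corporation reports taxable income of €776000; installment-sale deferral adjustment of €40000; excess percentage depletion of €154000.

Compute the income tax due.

Mainline income levy:
  €154000 × 16% = €24640
  €282000 × 20% = €56400
  €340000 × 24% = €81600
  → €162640

Minimum tax:
  Adjusted income: €776000 + €40000 + €154000 = €970000
  Less exemption €63000 → base €907000
  €907000 × 11% = €99770

€162640 > €99770, so the mainline income levy governs.

€162640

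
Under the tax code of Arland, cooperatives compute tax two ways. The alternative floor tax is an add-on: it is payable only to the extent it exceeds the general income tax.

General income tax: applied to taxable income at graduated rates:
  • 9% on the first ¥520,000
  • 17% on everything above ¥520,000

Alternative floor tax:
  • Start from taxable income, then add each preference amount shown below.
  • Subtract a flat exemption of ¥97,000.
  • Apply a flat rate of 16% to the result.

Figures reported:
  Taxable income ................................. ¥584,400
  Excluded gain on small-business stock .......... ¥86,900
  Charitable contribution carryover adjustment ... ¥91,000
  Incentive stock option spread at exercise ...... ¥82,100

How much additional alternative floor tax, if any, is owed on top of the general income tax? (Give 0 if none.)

Alternative floor tax:
  Adjusted income: ¥584,400 + ¥86,900 + ¥91,000 + ¥82,100 = ¥844,400
  Less exemption ¥97,000 → base ¥747,400
  ¥747,400 × 16% = ¥119,584

General income tax:
  ¥520,000 × 9% = ¥46,800
  ¥64,400 × 17% = ¥10,948
  → ¥57,748

Excess of alternative floor tax over general income tax: ¥119,584 − ¥57,748 = ¥61,836.

¥61,836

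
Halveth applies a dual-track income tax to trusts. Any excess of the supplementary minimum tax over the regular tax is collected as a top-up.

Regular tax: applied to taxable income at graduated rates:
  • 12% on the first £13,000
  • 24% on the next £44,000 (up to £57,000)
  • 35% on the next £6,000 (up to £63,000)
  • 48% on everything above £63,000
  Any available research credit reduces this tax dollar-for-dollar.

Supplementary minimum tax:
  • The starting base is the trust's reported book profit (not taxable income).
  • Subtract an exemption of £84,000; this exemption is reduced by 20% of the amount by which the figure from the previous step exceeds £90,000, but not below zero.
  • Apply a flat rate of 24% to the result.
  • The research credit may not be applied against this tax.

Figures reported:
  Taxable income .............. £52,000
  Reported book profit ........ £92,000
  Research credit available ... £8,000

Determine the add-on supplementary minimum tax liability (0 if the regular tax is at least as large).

Supplementary minimum tax:
  Base (reported book profit): £92,000
  Exemption: £84,000 − 20% × (£92,000 − £90,000) = £84,000 − £400 = £83,600
  Base: £92,000 − £83,600 = £8,400
  £8,400 × 24% = £2,016

Regular tax:
  £13,000 × 12% = £1,560
  £39,000 × 24% = £9,360
  → £10,920
  Less research credit £8,000 → £2,920

£2,016 ≤ £2,920, so no add-on is due.

£0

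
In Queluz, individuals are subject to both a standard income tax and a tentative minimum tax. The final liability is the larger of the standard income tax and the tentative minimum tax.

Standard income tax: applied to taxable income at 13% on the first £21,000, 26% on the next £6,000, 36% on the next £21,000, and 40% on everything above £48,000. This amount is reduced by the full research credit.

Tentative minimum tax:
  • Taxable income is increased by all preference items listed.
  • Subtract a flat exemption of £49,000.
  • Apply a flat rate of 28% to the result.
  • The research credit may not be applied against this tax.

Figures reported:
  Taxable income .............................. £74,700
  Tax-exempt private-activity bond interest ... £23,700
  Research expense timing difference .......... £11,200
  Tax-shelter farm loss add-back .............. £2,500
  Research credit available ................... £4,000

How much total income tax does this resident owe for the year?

£18,530

Tentative minimum tax:
  Adjusted income: £74,700 + £23,700 + £11,200 + £2,500 = £112,100
  Less exemption £49,000 → base £63,100
  £63,100 × 28% = £17,668

Standard income tax:
  £21,000 × 13% = £2,730
  £6,000 × 26% = £1,560
  £21,000 × 36% = £7,560
  £26,700 × 40% = £10,680
  → £22,530
  Less research credit £4,000 → £18,530

£18,530 > £17,668, so the standard income tax governs.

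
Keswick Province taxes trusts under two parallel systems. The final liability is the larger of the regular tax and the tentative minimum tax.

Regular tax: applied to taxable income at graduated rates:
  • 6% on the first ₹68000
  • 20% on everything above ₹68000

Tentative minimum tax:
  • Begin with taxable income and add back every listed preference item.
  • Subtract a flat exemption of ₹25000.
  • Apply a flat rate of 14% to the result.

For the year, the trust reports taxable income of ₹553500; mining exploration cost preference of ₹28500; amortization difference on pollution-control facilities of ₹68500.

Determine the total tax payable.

Regular tax:
  ₹68000 × 6% = ₹4080
  ₹485500 × 20% = ₹97100
  → ₹101180

Tentative minimum tax:
  Adjusted income: ₹553500 + ₹28500 + ₹68500 = ₹650500
  Less exemption ₹25000 → base ₹625500
  ₹625500 × 14% = ₹87570

₹101180 > ₹87570, so the regular tax governs.

₹101180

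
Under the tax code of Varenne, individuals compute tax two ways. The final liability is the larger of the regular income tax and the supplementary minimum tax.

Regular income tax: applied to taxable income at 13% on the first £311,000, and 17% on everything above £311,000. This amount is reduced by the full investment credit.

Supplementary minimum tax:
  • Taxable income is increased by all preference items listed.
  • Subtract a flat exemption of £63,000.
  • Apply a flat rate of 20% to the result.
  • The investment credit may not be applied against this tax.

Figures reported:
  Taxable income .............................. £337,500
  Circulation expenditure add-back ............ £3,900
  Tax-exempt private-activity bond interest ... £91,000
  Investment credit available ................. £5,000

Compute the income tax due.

£73,880

Supplementary minimum tax:
  Adjusted income: £337,500 + £3,900 + £91,000 = £432,400
  Less exemption £63,000 → base £369,400
  £369,400 × 20% = £73,880

Regular income tax:
  £311,000 × 13% = £40,430
  £26,500 × 17% = £4,505
  → £44,935
  Less investment credit £5,000 → £39,935

£73,880 > £39,935, so the supplementary minimum tax is the binding amount.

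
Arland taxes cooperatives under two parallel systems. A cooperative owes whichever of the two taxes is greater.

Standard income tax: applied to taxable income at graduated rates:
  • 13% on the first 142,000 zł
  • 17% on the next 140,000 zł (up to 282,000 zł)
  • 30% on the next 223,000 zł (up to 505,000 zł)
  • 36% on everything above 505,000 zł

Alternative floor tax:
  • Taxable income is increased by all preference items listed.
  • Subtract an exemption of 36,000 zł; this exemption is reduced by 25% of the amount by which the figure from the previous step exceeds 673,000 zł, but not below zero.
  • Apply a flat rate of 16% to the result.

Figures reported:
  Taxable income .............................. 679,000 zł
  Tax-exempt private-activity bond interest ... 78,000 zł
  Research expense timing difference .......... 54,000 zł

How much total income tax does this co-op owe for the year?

171,800 zł

Alternative floor tax:
  Adjusted income: 679,000 zł + 78,000 zł + 54,000 zł = 811,000 zł
  Exemption: 36,000 zł − 25% × (811,000 zł − 673,000 zł) = 36,000 zł − 34,500 zł = 1,500 zł
  Base: 811,000 zł − 1,500 zł = 809,500 zł
  809,500 zł × 16% = 129,520 zł

Standard income tax:
  142,000 zł × 13% = 18,460 zł
  140,000 zł × 17% = 23,800 zł
  223,000 zł × 30% = 66,900 zł
  174,000 zł × 36% = 62,640 zł
  → 171,800 zł

171,800 zł > 129,520 zł, so the standard income tax governs.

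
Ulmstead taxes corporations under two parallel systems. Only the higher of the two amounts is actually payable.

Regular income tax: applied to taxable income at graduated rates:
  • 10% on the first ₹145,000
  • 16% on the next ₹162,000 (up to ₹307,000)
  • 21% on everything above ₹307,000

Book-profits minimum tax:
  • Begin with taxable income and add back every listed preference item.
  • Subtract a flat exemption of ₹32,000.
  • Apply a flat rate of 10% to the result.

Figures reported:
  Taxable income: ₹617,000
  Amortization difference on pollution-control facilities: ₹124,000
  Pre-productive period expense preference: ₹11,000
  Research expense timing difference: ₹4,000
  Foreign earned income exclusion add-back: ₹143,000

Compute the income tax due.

Regular income tax:
  ₹145,000 × 10% = ₹14,500
  ₹162,000 × 16% = ₹25,920
  ₹310,000 × 21% = ₹65,100
  → ₹105,520

Book-profits minimum tax:
  Adjusted income: ₹617,000 + ₹124,000 + ₹11,000 + ₹4,000 + ₹143,000 = ₹899,000
  Less exemption ₹32,000 → base ₹867,000
  ₹867,000 × 10% = ₹86,700

₹105,520 > ₹86,700, so the regular income tax governs.

₹105,520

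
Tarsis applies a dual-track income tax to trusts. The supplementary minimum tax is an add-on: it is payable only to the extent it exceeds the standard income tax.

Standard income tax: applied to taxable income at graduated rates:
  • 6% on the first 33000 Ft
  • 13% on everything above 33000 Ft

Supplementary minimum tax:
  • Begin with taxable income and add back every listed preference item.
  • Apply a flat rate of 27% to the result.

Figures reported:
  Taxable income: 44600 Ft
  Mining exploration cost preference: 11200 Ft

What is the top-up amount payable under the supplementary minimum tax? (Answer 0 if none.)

Standard income tax:
  33000 Ft × 6% = 1980 Ft
  11600 Ft × 13% = 1508 Ft
  → 3488 Ft

Supplementary minimum tax:
  Adjusted income: 44600 Ft + 11200 Ft = 55800 Ft
  55800 Ft × 27% = 15066 Ft

Excess of supplementary minimum tax over standard income tax: 15066 Ft − 3488 Ft = 11578 Ft.

11578 Ft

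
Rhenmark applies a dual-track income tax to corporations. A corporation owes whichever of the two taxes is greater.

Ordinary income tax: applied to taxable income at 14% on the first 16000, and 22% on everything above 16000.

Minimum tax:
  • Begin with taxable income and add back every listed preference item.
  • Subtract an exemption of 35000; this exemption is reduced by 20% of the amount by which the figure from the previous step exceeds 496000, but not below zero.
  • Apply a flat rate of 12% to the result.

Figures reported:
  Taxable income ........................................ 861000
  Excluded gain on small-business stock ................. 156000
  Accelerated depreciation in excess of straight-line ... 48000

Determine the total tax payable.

Minimum tax:
  Adjusted income: 861000 + 156000 + 48000 = 1065000
  Exemption: 20% × (1065000 − 496000) = 113800 ≥ 35000, so the exemption is fully phased out
  Base: 1065000 − 0 = 1065000
  1065000 × 12% = 127800

Ordinary income tax:
  16000 × 14% = 2240
  845000 × 22% = 185900
  → 188140

188140 > 127800, so the ordinary income tax governs.

188140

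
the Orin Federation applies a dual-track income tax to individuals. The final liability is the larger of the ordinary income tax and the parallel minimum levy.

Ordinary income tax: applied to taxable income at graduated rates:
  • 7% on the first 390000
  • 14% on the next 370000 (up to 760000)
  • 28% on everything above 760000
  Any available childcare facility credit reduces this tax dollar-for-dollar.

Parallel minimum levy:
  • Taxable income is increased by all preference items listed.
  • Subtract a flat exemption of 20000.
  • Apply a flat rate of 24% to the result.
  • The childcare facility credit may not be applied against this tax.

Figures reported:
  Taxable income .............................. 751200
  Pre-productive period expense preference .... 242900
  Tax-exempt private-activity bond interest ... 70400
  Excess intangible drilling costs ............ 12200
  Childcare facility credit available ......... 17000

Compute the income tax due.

Ordinary income tax:
  390000 × 7% = 27300
  361200 × 14% = 50568
  → 77868
  Less childcare facility credit 17000 → 60868

Parallel minimum levy:
  Adjusted income: 751200 + 242900 + 70400 + 12200 = 1076700
  Less exemption 20000 → base 1056700
  1056700 × 24% = 253608

253608 > 60868, so the parallel minimum levy is the binding amount.

253608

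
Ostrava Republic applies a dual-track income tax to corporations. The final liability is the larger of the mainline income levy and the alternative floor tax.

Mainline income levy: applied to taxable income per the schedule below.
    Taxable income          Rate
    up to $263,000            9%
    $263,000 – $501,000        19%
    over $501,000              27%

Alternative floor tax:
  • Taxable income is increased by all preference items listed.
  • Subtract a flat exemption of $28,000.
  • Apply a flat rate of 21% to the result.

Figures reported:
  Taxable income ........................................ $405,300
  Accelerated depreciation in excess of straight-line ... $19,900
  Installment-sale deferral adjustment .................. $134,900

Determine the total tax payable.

$111,741

Mainline income levy:
  $263,000 × 9% = $23,670
  $142,300 × 19% = $27,037
  → $50,707

Alternative floor tax:
  Adjusted income: $405,300 + $19,900 + $134,900 = $560,100
  Less exemption $28,000 → base $532,100
  $532,100 × 21% = $111,741

$111,741 > $50,707, so the alternative floor tax is the binding amount.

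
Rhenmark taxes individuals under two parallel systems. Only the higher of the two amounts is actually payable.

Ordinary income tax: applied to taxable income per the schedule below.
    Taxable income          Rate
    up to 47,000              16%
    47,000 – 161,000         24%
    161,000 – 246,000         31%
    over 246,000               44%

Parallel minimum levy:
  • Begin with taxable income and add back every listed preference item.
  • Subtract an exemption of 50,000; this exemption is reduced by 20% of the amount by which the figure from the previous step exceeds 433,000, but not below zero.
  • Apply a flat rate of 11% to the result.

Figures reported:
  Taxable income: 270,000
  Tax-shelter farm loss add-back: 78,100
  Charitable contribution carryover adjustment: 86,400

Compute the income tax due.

71,790

Ordinary income tax:
  47,000 × 16% = 7,520
  114,000 × 24% = 27,360
  85,000 × 31% = 26,350
  24,000 × 44% = 10,560
  → 71,790

Parallel minimum levy:
  Adjusted income: 270,000 + 78,100 + 86,400 = 434,500
  Exemption: 50,000 − 20% × (434,500 − 433,000) = 50,000 − 300 = 49,700
  Base: 434,500 − 49,700 = 384,800
  384,800 × 11% = 42,328

71,790 > 42,328, so the ordinary income tax governs.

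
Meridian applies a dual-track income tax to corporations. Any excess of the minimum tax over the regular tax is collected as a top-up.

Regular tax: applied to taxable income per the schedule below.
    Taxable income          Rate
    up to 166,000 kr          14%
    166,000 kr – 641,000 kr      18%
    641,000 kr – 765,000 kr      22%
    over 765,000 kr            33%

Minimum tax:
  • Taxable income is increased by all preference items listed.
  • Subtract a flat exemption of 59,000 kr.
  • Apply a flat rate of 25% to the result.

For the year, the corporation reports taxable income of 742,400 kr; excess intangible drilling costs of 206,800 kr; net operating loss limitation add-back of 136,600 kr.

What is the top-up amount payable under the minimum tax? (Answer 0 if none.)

125,652 kr

Minimum tax:
  Adjusted income: 742,400 kr + 206,800 kr + 136,600 kr = 1,085,800 kr
  Less exemption 59,000 kr → base 1,026,800 kr
  1,026,800 kr × 25% = 256,700 kr

Regular tax:
  166,000 kr × 14% = 23,240 kr
  475,000 kr × 18% = 85,500 kr
  101,400 kr × 22% = 22,308 kr
  → 131,048 kr

Excess of minimum tax over regular tax: 256,700 kr − 131,048 kr = 125,652 kr.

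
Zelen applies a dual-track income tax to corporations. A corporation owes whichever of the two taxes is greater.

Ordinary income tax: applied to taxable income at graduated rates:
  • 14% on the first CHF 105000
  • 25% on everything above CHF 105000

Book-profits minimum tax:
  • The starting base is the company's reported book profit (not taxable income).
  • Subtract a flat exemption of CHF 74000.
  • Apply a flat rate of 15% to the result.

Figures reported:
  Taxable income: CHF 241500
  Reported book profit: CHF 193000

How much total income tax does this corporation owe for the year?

Book-profits minimum tax:
  Base (reported book profit): CHF 193000
  Less exemption CHF 74000 → base CHF 119000
  CHF 119000 × 15% = CHF 17850

Ordinary income tax:
  CHF 105000 × 14% = CHF 14700
  CHF 136500 × 25% = CHF 34125
  → CHF 48825

CHF 48825 > CHF 17850, so the ordinary income tax governs.

CHF 48825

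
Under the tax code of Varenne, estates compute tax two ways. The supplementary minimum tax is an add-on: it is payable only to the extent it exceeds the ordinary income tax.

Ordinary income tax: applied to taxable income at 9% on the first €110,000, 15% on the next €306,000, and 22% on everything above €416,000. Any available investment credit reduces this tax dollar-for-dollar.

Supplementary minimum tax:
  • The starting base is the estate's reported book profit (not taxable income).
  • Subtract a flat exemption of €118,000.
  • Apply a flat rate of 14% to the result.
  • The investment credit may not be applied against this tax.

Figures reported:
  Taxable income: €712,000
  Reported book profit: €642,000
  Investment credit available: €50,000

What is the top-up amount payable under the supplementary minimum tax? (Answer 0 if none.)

€2,440

Ordinary income tax:
  €110,000 × 9% = €9,900
  €306,000 × 15% = €45,900
  €296,000 × 22% = €65,120
  → €120,920
  Less investment credit €50,000 → €70,920

Supplementary minimum tax:
  Base (reported book profit): €642,000
  Less exemption €118,000 → base €524,000
  €524,000 × 14% = €73,360

Excess of supplementary minimum tax over ordinary income tax: €73,360 − €70,920 = €2,440.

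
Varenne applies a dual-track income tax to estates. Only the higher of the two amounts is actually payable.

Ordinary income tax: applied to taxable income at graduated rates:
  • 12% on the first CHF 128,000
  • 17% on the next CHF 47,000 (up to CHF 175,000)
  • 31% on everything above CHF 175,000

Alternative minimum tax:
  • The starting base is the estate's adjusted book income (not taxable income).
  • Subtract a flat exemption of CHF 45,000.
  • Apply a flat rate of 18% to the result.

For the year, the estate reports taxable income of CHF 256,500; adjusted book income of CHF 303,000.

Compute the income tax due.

CHF 48,615

Ordinary income tax:
  CHF 128,000 × 12% = CHF 15,360
  CHF 47,000 × 17% = CHF 7,990
  CHF 81,500 × 31% = CHF 25,265
  → CHF 48,615

Alternative minimum tax:
  Base (adjusted book income): CHF 303,000
  Less exemption CHF 45,000 → base CHF 258,000
  CHF 258,000 × 18% = CHF 46,440

CHF 48,615 > CHF 46,440, so the ordinary income tax governs.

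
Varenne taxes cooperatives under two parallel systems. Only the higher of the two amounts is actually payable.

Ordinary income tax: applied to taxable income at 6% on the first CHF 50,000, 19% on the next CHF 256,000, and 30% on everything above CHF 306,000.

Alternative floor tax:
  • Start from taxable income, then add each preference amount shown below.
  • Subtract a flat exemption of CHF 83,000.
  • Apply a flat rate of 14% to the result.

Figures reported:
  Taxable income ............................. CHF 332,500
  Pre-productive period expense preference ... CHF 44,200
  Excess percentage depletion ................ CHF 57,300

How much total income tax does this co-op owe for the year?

CHF 59,590

Ordinary income tax:
  CHF 50,000 × 6% = CHF 3,000
  CHF 256,000 × 19% = CHF 48,640
  CHF 26,500 × 30% = CHF 7,950
  → CHF 59,590

Alternative floor tax:
  Adjusted income: CHF 332,500 + CHF 44,200 + CHF 57,300 = CHF 434,000
  Less exemption CHF 83,000 → base CHF 351,000
  CHF 351,000 × 14% = CHF 49,140

CHF 59,590 > CHF 49,140, so the ordinary income tax governs.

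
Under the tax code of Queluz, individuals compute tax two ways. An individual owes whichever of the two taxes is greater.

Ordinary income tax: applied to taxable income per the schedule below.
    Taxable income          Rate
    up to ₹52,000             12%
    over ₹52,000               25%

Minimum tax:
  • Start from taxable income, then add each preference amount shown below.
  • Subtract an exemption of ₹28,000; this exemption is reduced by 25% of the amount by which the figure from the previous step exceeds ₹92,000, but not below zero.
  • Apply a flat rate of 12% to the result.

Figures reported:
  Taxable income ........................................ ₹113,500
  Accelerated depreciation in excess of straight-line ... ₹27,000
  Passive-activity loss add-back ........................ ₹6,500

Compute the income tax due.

Ordinary income tax:
  ₹52,000 × 12% = ₹6,240
  ₹61,500 × 25% = ₹15,375
  → ₹21,615

Minimum tax:
  Adjusted income: ₹113,500 + ₹27,000 + ₹6,500 = ₹147,000
  Exemption: ₹28,000 − 25% × (₹147,000 − ₹92,000) = ₹28,000 − ₹13,750 = ₹14,250
  Base: ₹147,000 − ₹14,250 = ₹132,750
  ₹132,750 × 12% = ₹15,930

₹21,615 > ₹15,930, so the ordinary income tax governs.

₹21,615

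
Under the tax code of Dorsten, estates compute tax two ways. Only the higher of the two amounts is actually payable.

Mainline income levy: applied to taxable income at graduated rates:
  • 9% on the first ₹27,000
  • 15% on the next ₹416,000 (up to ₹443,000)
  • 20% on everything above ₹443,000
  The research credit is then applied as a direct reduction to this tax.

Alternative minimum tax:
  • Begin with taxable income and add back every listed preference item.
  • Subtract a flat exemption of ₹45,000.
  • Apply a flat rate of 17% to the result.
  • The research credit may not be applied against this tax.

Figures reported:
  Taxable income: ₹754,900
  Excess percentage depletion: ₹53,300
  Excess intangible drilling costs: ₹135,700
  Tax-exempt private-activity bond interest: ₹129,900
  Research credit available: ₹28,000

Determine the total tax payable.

₹174,896

Alternative minimum tax:
  Adjusted income: ₹754,900 + ₹53,300 + ₹135,700 + ₹129,900 = ₹1,073,800
  Less exemption ₹45,000 → base ₹1,028,800
  ₹1,028,800 × 17% = ₹174,896

Mainline income levy:
  ₹27,000 × 9% = ₹2,430
  ₹416,000 × 15% = ₹62,400
  ₹311,900 × 20% = ₹62,380
  → ₹127,210
  Less research credit ₹28,000 → ₹99,210

₹174,896 > ₹99,210, so the alternative minimum tax is the binding amount.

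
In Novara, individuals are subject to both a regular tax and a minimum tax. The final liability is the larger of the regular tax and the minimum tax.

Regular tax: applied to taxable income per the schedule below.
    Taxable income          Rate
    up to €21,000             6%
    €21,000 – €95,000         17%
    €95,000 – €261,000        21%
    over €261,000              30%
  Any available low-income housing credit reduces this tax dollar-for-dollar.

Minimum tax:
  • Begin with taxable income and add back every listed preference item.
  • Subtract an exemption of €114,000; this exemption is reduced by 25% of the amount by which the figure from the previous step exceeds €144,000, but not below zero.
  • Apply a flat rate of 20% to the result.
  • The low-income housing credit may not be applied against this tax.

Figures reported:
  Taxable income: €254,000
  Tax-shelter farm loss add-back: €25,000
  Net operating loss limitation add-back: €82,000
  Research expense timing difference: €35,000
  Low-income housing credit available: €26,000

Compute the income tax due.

€69,000

Minimum tax:
  Adjusted income: €254,000 + €25,000 + €82,000 + €35,000 = €396,000
  Exemption: €114,000 − 25% × (€396,000 − €144,000) = €114,000 − €63,000 = €51,000
  Base: €396,000 − €51,000 = €345,000
  €345,000 × 20% = €69,000

Regular tax:
  €21,000 × 6% = €1,260
  €74,000 × 17% = €12,580
  €159,000 × 21% = €33,390
  → €47,230
  Less low-income housing credit €26,000 → €21,230

€69,000 > €21,230, so the minimum tax is the binding amount.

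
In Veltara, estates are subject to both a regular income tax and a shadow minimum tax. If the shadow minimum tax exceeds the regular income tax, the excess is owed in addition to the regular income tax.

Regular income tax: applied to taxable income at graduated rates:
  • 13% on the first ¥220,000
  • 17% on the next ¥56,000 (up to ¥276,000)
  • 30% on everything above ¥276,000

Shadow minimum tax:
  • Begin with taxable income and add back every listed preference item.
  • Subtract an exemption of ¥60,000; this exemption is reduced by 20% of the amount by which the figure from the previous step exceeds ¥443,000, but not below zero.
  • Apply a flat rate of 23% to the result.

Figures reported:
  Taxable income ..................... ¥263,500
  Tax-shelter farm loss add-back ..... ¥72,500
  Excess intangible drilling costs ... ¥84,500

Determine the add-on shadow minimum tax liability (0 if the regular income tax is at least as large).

¥46,920

Regular income tax:
  ¥220,000 × 13% = ¥28,600
  ¥43,500 × 17% = ¥7,395
  → ¥35,995

Shadow minimum tax:
  Adjusted income: ¥263,500 + ¥72,500 + ¥84,500 = ¥420,500
  Exemption: ¥420,500 ≤ ¥443,000, so full ¥60,000 applies
  Base: ¥420,500 − ¥60,000 = ¥360,500
  ¥360,500 × 23% = ¥82,915

Excess of shadow minimum tax over regular income tax: ¥82,915 − ¥35,995 = ¥46,920.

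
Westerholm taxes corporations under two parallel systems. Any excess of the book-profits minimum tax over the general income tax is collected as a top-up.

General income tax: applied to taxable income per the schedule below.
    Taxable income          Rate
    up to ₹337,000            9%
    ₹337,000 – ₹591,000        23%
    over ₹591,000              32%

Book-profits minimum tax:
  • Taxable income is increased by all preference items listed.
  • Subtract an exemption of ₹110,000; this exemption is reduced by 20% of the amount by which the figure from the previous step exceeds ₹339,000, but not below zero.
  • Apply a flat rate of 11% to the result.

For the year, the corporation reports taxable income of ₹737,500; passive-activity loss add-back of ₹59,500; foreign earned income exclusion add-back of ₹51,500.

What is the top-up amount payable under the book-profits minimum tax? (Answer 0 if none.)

General income tax:
  ₹337,000 × 9% = ₹30,330
  ₹254,000 × 23% = ₹58,420
  ₹146,500 × 32% = ₹46,880
  → ₹135,630

Book-profits minimum tax:
  Adjusted income: ₹737,500 + ₹59,500 + ₹51,500 = ₹848,500
  Exemption: ₹110,000 − 20% × (₹848,500 − ₹339,000) = ₹110,000 − ₹101,900 = ₹8,100
  Base: ₹848,500 − ₹8,100 = ₹840,400
  ₹840,400 × 11% = ₹92,444

₹92,444 ≤ ₹135,630, so no add-on is due.

₹0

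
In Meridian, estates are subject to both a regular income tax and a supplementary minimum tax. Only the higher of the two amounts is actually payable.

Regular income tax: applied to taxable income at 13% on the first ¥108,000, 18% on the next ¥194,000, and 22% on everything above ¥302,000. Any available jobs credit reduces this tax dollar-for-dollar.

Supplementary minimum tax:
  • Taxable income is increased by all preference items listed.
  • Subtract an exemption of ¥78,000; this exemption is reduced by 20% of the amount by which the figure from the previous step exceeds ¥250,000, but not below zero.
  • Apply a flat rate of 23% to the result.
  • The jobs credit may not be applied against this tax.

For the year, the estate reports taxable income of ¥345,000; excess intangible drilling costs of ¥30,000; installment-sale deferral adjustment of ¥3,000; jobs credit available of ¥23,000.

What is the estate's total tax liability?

Regular income tax:
  ¥108,000 × 13% = ¥14,040
  ¥194,000 × 18% = ¥34,920
  ¥43,000 × 22% = ¥9,460
  → ¥58,420
  Less jobs credit ¥23,000 → ¥35,420

Supplementary minimum tax:
  Adjusted income: ¥345,000 + ¥30,000 + ¥3,000 = ¥378,000
  Exemption: ¥78,000 − 20% × (¥378,000 − ¥250,000) = ¥78,000 − ¥25,600 = ¥52,400
  Base: ¥378,000 − ¥52,400 = ¥325,600
  ¥325,600 × 23% = ¥74,888

¥74,888 > ¥35,420, so the supplementary minimum tax is the binding amount.

¥74,888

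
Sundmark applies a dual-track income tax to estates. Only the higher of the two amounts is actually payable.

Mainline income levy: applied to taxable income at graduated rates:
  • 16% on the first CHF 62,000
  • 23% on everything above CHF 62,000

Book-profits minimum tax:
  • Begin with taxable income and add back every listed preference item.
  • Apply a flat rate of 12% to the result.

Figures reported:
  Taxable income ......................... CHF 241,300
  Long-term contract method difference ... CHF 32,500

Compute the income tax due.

Mainline income levy:
  CHF 62,000 × 16% = CHF 9,920
  CHF 179,300 × 23% = CHF 41,239
  → CHF 51,159

Book-profits minimum tax:
  Adjusted income: CHF 241,300 + CHF 32,500 = CHF 273,800
  CHF 273,800 × 12% = CHF 32,856

CHF 51,159 > CHF 32,856, so the mainline income levy governs.

CHF 51,159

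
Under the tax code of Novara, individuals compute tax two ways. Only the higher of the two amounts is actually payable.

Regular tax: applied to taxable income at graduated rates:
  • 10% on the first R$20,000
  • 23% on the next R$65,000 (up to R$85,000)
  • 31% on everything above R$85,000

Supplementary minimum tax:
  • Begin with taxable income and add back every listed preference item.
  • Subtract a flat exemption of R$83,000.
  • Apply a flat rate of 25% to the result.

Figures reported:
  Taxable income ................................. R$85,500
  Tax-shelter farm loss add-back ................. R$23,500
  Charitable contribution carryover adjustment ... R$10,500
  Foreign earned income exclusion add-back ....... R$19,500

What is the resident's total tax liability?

R$17,105

Regular tax:
  R$20,000 × 10% = R$2,000
  R$65,000 × 23% = R$14,950
  R$500 × 31% = R$155
  → R$17,105

Supplementary minimum tax:
  Adjusted income: R$85,500 + R$23,500 + R$10,500 + R$19,500 = R$139,000
  Less exemption R$83,000 → base R$56,000
  R$56,000 × 25% = R$14,000

R$17,105 > R$14,000, so the regular tax governs.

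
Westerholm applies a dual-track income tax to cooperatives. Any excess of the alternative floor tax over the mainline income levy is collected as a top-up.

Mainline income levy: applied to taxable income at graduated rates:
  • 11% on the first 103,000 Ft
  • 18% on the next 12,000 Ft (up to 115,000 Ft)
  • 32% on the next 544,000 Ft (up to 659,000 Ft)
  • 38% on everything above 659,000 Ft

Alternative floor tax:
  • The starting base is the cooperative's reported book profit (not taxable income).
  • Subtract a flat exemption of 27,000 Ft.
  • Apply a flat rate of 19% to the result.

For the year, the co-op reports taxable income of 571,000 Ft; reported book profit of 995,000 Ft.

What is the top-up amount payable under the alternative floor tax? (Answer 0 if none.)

24,510 Ft

Alternative floor tax:
  Base (reported book profit): 995,000 Ft
  Less exemption 27,000 Ft → base 968,000 Ft
  968,000 Ft × 19% = 183,920 Ft

Mainline income levy:
  103,000 Ft × 11% = 11,330 Ft
  12,000 Ft × 18% = 2,160 Ft
  456,000 Ft × 32% = 145,920 Ft
  → 159,410 Ft

Excess of alternative floor tax over mainline income levy: 183,920 Ft − 159,410 Ft = 24,510 Ft.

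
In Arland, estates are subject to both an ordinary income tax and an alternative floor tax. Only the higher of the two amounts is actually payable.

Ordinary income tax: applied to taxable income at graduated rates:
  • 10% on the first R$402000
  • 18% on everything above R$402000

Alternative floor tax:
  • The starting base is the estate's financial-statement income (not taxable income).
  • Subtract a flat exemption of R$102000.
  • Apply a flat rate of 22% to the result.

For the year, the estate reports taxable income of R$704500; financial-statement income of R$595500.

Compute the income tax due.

Alternative floor tax:
  Base (financial-statement income): R$595500
  Less exemption R$102000 → base R$493500
  R$493500 × 22% = R$108570

Ordinary income tax:
  R$402000 × 10% = R$40200
  R$302500 × 18% = R$54450
  → R$94650

R$108570 > R$94650, so the alternative floor tax is the binding amount.

R$108570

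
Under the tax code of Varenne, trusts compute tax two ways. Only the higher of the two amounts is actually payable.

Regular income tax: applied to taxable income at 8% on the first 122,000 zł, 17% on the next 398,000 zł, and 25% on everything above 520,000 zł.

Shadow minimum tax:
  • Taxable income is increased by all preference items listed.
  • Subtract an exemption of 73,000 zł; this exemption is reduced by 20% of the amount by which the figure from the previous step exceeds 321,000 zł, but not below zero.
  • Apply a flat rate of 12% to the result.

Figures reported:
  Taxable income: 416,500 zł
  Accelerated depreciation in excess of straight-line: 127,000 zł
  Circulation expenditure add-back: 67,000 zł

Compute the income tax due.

71,448 zł

Regular income tax:
  122,000 zł × 8% = 9,760 zł
  294,500 zł × 17% = 50,065 zł
  → 59,825 zł

Shadow minimum tax:
  Adjusted income: 416,500 zł + 127,000 zł + 67,000 zł = 610,500 zł
  Exemption: 73,000 zł − 20% × (610,500 zł − 321,000 zł) = 73,000 zł − 57,900 zł = 15,100 zł
  Base: 610,500 zł − 15,100 zł = 595,400 zł
  595,400 zł × 12% = 71,448 zł

71,448 zł > 59,825 zł, so the shadow minimum tax is the binding amount.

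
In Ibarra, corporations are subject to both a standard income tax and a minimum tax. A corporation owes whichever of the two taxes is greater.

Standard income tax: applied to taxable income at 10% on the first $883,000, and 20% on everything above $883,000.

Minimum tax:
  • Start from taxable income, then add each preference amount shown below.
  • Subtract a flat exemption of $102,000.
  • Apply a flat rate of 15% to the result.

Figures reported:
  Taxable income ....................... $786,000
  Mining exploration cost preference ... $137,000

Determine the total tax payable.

Standard income tax:
  $786,000 × 10% = $78,600

Minimum tax:
  Adjusted income: $786,000 + $137,000 = $923,000
  Less exemption $102,000 → base $821,000
  $821,000 × 15% = $123,150

$123,150 > $78,600, so the minimum tax is the binding amount.

$123,150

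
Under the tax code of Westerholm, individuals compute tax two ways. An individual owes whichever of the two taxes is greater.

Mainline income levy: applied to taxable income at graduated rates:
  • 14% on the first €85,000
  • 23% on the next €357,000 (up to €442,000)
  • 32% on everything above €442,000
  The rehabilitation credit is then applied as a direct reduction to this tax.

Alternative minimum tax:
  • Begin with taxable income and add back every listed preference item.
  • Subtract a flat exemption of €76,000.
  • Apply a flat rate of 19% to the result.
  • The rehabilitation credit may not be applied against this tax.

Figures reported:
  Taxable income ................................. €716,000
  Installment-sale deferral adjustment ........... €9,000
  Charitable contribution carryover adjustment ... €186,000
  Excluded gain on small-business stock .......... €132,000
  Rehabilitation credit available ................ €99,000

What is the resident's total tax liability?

Alternative minimum tax:
  Adjusted income: €716,000 + €9,000 + €186,000 + €132,000 = €1,043,000
  Less exemption €76,000 → base €967,000
  €967,000 × 19% = €183,730

Mainline income levy:
  €85,000 × 14% = €11,900
  €357,000 × 23% = €82,110
  €274,000 × 32% = €87,680
  → €181,690
  Less rehabilitation credit €99,000 → €82,690

€183,730 > €82,690, so the alternative minimum tax is the binding amount.

€183,730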